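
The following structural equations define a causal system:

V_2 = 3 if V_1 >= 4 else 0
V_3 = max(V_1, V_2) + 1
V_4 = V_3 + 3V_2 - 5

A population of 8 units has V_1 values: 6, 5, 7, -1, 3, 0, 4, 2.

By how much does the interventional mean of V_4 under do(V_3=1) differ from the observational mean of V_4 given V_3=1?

4.5

Every unit gets V_3=1 under the intervention. V_4 values become 5, 5, 5, -4, -4, -4, 5, -4; E[V_4|do(V_3=1)] = 0.5.
Observing V_3=1 restricts to units where V_3's equation naturally yields 1: V_1 ∈ {-1, 0}. In that subpopulation V_4 = -4, -4, mean -4.
Difference = 0.5 − (-4) = 4.5.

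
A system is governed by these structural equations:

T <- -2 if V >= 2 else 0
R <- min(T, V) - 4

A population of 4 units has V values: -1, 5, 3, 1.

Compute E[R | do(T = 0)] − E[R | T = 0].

0.25

do(T=0) breaks T's dependence on V. With T=0 fixed, R across the units is -5, -4, -4, -4, mean -4.25.
Observing T=0 restricts to units where T's equation naturally yields 0: V ∈ {-1, 1}. In that subpopulation R = -5, -4, mean -4.5.
Difference = -4.25 − (-4.5) = 0.25.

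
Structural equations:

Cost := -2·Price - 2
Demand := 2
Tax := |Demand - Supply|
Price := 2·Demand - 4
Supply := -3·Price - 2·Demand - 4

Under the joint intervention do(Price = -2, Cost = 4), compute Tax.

4

Setting Price = -2, Cost = 4 by intervention discards those variables' equations.
Supply = -3·Price - 2·Demand - 4  [with Price=-2, Demand=2]  = -2
Tax = |Demand - Supply|  [with Demand=2, Supply=-2]  = 4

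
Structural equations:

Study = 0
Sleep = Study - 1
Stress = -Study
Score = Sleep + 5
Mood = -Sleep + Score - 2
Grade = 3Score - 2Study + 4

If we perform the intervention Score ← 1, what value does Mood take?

Intervening sets Score = 1 and removes its equation (Score = Sleep + 5).
Sleep = Study - 1  [with Study=0]  = -1
Mood = -Sleep + Score - 2  [with Sleep=-1, Score=1]  = 0

0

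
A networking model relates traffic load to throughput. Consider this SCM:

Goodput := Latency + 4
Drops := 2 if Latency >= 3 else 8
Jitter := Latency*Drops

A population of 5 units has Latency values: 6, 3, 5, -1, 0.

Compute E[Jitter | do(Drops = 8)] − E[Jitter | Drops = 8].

24.8

do(Drops=8) breaks Drops's dependence on Latency. With Drops=8 fixed, Jitter across the units is 48, 24, 40, -8, 0, mean 20.8.
Conditioning on Drops=8 selects the 2 unit(s) with Latency ∈ {-1, 0}. Their Jitter values: -8, 0. Mean = -4.
Difference = 20.8 − (-4) = 24.8.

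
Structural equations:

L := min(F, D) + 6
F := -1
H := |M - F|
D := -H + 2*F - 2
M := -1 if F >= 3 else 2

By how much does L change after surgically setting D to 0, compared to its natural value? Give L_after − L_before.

Intervening sets D = 0 and removes its equation (D := -H + 2*F - 2).
L = min(F, D) + 6  [with F=-1, D=0]  = 5
Without intervention: M = -1 if F >= 3 else 2  [with F=-1]  = 2; H = |M - F|  [with M=2, F=-1]  = 3; D = -H + 2*F - 2  [with H=3, F=-1]  = -7; L = min(F, D) + 6  [with F=-1, D=-7]  = -1.
Change = 5 − (-1) = 6.

6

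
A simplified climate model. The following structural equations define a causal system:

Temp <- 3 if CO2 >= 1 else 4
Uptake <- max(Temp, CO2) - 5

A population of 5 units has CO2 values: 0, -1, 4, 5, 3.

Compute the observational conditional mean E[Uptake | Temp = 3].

-1

E[Uptake|Temp=3] averages over only the 3 units with Temp=3 (CO2 = 4, 5, 3): Uptake = -1, 0, -2, mean -1.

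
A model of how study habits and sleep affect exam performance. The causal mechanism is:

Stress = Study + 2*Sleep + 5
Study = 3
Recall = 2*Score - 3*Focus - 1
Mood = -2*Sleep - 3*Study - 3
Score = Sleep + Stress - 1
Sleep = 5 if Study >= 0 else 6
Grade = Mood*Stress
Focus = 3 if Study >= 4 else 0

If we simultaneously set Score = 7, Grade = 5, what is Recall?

Setting Score = 7, Grade = 5 by intervention discards those variables' equations.
Focus = 3 if Study >= 4 else 0  [with Study=3]  = 0
Recall = 2*Score - 3*Focus - 1  [with Score=7, Focus=0]  = 13

13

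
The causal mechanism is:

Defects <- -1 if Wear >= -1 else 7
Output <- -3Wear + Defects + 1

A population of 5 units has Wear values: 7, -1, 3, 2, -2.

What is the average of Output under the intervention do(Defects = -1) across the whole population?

-5.4

do(Defects=-1) breaks Defects's dependence on Wear. With Defects=-1 fixed, Output across the units is -21, 3, -9, -6, 6, mean -5.4.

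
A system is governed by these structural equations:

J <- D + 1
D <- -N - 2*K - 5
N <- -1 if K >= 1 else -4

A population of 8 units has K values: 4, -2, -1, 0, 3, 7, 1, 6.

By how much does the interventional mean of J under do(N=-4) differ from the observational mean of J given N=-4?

-6.5

The intervention sets N=-4 in all 8 units regardless of K. Recomputing J per unit gives -8, 4, 2, 0, -6, -14, -2, -12; average -4.5.
Conditioning on N=-4 selects the 3 unit(s) with K ∈ {-2, -1, 0}. Their J values: 4, 2, 0. Mean = 2.
Difference = -4.5 − 2 = -6.5.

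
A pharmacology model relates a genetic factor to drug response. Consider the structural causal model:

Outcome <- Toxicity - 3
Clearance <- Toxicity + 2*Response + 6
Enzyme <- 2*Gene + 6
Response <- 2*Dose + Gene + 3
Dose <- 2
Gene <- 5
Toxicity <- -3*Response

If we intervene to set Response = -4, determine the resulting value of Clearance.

10

Under do(Response=-4), the mechanism Response <- 2*Dose + Gene + 3 is discarded; Response is fixed at -4.
Toxicity = -3*Response  [with Response=-4]  = 12
Clearance = Toxicity + 2*Response + 6  [with Toxicity=12, Response=-4]  = 10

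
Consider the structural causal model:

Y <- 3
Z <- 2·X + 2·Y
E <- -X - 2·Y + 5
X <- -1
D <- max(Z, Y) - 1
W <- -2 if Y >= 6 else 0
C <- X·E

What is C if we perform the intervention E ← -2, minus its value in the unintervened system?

do(E=-2) replaces the equation E <- -X - 2·Y + 5 with the constant E = -2.
C = X·E  [with X=-1, E=-2]  = 2
Without intervention: E = -X - 2·Y + 5  [with X=-1, Y=3]  = 0; C = X·E  [with X=-1, E=0]  = 0.
Change = 2 − 0 = 2.

2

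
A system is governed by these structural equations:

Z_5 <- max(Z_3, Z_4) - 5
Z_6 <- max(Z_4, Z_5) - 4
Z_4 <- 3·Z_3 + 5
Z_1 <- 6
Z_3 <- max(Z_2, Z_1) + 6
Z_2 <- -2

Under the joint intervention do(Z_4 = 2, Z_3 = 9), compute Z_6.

The joint intervention fixes Z_4 = 2, Z_3 = 9, removing each variable's own equation.
Z_5 = max(Z_3, Z_4) - 5  [with Z_3=9, Z_4=2]  = 4
Z_6 = max(Z_4, Z_5) - 4  [with Z_4=2, Z_5=4]  = 0

0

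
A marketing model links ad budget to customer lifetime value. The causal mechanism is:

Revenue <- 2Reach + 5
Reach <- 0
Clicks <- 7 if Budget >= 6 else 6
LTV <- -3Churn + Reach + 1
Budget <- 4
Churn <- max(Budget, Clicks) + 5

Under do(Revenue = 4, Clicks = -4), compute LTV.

The joint intervention fixes Revenue = 4, Clicks = -4, removing each variable's own equation.
Churn = max(Budget, Clicks) + 5  [with Budget=4, Clicks=-4]  = 9
LTV = -3Churn + Reach + 1  [with Churn=9, Reach=0]  = -26

-26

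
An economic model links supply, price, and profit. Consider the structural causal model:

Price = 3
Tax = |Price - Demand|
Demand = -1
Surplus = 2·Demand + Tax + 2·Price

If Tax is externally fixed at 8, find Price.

Under do(Tax=8), the mechanism Tax = |Price - Demand| is discarded; Tax is fixed at 8.
Since Price is not a descendant of the intervened variable, it is unaffected.

3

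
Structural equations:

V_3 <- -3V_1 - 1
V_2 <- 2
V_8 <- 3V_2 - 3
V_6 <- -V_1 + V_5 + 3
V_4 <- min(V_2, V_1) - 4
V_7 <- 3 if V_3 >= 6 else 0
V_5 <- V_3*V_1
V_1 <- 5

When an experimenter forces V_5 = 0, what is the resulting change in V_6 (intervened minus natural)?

80

The intervention breaks the incoming arrows to V_5: V_5 <- V_3*V_1 no longer applies, and V_5 = 0.
V_6 = -V_1 + V_5 + 3  [with V_1=5, V_5=0]  = -2
Without intervention: V_3 = -3V_1 - 1  [with V_1=5]  = -16; V_5 = V_3*V_1  [with V_3=-16, V_1=5]  = -80; V_6 = -V_1 + V_5 + 3  [with V_1=5, V_5=-80]  = -82.
Change = -2 − (-82) = 80.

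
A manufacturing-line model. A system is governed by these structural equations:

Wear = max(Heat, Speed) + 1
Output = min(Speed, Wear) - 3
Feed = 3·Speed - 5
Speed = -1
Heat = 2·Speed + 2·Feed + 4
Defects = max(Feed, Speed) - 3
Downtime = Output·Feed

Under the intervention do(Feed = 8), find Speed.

-1

Under do(Feed=8), the mechanism Feed = 3·Speed - 5 is discarded; Feed is fixed at 8.
Speed is not downstream of the intervention, so its value is determined by the original equations.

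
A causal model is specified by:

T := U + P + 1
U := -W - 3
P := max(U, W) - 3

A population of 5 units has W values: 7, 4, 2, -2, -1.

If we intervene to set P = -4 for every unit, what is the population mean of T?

do(P=-4) breaks P's dependence on W. With P=-4 fixed, T across the units is -13, -10, -8, -4, -5, mean -8.

-8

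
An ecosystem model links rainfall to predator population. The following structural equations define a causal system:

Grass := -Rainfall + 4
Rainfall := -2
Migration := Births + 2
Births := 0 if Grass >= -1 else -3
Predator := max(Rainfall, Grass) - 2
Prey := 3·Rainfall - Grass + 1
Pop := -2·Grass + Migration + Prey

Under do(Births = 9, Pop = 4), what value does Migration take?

11

Under do(Births = 9, Pop = 4), each intervened variable's structural equation is replaced by its fixed value.
Migration = Births + 2  [with Births=9]  = 11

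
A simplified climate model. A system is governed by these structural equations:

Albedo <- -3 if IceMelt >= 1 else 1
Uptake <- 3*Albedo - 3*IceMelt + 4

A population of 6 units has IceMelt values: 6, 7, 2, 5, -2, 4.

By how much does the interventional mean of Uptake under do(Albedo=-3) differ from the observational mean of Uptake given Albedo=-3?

3.4

do(Albedo=-3) breaks Albedo's dependence on IceMelt. With Albedo=-3 fixed, Uptake across the units is -23, -26, -11, -20, 1, -17, mean -16.
Conditioning on Albedo=-3 selects the 5 unit(s) with IceMelt ∈ {6, 7, 2, 5, 4}. Their Uptake values: -23, -26, -11, -20, -17. Mean = -19.4.
Difference = -16 − (-19.4) = 3.4.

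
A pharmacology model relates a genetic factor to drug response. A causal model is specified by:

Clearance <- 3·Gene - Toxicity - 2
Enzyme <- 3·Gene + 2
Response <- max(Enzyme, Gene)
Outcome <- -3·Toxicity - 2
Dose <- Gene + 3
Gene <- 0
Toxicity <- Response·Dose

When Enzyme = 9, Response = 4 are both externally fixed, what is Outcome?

Under do(Enzyme = 9, Response = 4), each intervened variable's structural equation is replaced by its fixed value.
Dose = Gene + 3  [with Gene=0]  = 3
Toxicity = Response·Dose  [with Response=4, Dose=3]  = 12
Outcome = -3·Toxicity - 2  [with Toxicity=12]  = -38

-38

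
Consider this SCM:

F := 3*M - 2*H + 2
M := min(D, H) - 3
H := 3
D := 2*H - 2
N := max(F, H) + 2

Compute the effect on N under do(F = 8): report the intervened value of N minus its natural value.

Intervening sets F = 8 and removes its equation (F := 3*M - 2*H + 2).
N = max(F, H) + 2  [with F=8, H=3]  = 10
Without intervention: D = 2*H - 2  [with H=3]  = 4; M = min(D, H) - 3  [with D=4, H=3]  = 0; F = 3*M - 2*H + 2  [with M=0, H=3]  = -4; N = max(F, H) + 2  [with F=-4, H=3]  = 5.
Change = 10 − 5 = 5.

5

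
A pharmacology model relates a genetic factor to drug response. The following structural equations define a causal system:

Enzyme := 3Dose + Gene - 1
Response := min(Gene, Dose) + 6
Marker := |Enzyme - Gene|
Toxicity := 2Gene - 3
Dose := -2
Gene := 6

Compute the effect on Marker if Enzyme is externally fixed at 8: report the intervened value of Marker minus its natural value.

The intervention breaks the incoming arrows to Enzyme: Enzyme := 3Dose + Gene - 1 no longer applies, and Enzyme = 8.
Marker = |Enzyme - Gene|  [with Enzyme=8, Gene=6]  = 2
Without intervention: Enzyme = 3Dose + Gene - 1  [with Dose=-2, Gene=6]  = -1; Marker = |Enzyme - Gene|  [with Enzyme=-1, Gene=6]  = 7.
Change = 2 − 7 = -5.

-5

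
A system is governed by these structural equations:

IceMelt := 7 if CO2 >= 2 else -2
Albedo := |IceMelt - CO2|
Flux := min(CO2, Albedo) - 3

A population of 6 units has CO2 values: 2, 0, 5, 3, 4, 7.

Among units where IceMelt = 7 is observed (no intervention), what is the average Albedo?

Conditioning on IceMelt=7 selects the 5 unit(s) with CO2 ∈ {2, 5, 3, 4, 7}. Their Albedo values: 5, 2, 4, 3, 0. Mean = 2.8.

2.8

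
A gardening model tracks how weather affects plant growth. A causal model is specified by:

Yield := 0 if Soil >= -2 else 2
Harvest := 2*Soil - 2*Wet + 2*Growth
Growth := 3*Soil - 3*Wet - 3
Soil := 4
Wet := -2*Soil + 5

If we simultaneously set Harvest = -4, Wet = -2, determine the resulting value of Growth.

15

Setting Harvest = -4, Wet = -2 by intervention discards those variables' equations.
Growth = 3*Soil - 3*Wet - 3  [with Soil=4, Wet=-2]  = 15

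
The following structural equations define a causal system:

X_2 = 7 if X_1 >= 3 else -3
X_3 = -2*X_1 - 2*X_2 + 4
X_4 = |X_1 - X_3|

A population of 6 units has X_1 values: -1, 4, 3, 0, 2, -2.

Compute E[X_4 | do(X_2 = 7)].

13

The intervention sets X_2=7 in all 6 units regardless of X_1. Recomputing X_4 per unit gives 7, 22, 19, 10, 16, 4; average 13.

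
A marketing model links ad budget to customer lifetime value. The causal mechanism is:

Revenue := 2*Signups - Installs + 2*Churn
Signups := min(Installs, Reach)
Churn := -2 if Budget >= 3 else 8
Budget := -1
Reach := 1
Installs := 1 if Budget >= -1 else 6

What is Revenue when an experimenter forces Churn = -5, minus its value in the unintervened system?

-26

The intervention breaks the incoming arrows to Churn: Churn := -2 if Budget >= 3 else 8 no longer applies, and Churn = -5.
Installs = 1 if Budget >= -1 else 6  [with Budget=-1]  = 1
Signups = min(Installs, Reach)  [with Installs=1, Reach=1]  = 1
Revenue = 2*Signups - Installs + 2*Churn  [with Signups=1, Installs=1, Churn=-5]  = -9
Without intervention: Installs = 1 if Budget >= -1 else 6  [with Budget=-1]  = 1; Signups = min(Installs, Reach)  [with Installs=1, Reach=1]  = 1; Churn = -2 if Budget >= 3 else 8  [with Budget=-1]  = 8; Revenue = 2*Signups - Installs + 2*Churn  [with Signups=1, Installs=1, Churn=8]  = 17.
Change = -9 − 17 = -26.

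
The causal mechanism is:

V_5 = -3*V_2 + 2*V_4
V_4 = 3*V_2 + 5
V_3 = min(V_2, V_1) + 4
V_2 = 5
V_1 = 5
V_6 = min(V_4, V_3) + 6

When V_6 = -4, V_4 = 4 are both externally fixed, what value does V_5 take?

Setting V_6 = -4, V_4 = 4 by intervention discards those variables' equations.
V_5 = -3*V_2 + 2*V_4  [with V_2=5, V_4=4]  = -7

-7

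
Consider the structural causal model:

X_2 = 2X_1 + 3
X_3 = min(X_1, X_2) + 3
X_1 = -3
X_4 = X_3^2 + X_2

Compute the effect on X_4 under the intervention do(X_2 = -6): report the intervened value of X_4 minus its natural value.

6

Under do(X_2=-6), the mechanism X_2 = 2X_1 + 3 is discarded; X_2 is fixed at -6.
X_3 = min(X_1, X_2) + 3  [with X_1=-3, X_2=-6]  = -3
X_4 = X_3^2 + X_2  [with X_3=-3, X_2=-6]  = 3
Without intervention: X_2 = 2X_1 + 3  [with X_1=-3]  = -3; X_3 = min(X_1, X_2) + 3  [with X_1=-3, X_2=-3]  = 0; X_4 = X_3^2 + X_2  [with X_3=0, X_2=-3]  = -3.
Change = 3 − (-3) = 6.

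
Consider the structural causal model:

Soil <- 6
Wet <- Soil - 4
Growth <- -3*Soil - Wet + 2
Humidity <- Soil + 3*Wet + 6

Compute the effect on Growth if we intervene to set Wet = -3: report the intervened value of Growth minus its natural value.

The intervention breaks the incoming arrows to Wet: Wet <- Soil - 4 no longer applies, and Wet = -3.
Growth = -3*Soil - Wet + 2  [with Soil=6, Wet=-3]  = -13
Without intervention: Wet = Soil - 4  [with Soil=6]  = 2; Growth = -3*Soil - Wet + 2  [with Soil=6, Wet=2]  = -18.
Change = -13 − (-18) = 5.

5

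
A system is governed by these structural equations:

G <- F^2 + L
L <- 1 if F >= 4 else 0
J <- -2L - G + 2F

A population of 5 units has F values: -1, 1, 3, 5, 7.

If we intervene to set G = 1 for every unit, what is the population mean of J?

4.2

Every unit gets G=1 under the intervention. J values become -3, 1, 5, 7, 11; E[J|do(G=1)] = 4.2.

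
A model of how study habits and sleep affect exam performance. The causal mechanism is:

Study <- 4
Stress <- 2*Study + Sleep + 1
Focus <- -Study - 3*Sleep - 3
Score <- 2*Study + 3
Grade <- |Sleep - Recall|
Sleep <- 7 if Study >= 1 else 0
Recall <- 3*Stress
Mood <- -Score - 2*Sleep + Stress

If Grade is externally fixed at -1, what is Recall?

48

Intervening sets Grade = -1 and removes its equation (Grade <- |Sleep - Recall|).
Since Recall is not a descendant of the intervened variable, it is unaffected.
Sleep = 7 if Study >= 1 else 0  [with Study=4]  = 7
Stress = 2*Study + Sleep + 1  [with Study=4, Sleep=7]  = 16
Recall = 3*Stress  [with Stress=16]  = 48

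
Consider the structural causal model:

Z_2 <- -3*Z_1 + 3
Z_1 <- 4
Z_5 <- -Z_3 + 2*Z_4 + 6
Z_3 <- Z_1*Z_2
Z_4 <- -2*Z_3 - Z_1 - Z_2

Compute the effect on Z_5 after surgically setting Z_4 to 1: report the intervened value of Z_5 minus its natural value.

Intervening sets Z_4 = 1 and removes its equation (Z_4 <- -2*Z_3 - Z_1 - Z_2).
Z_2 = -3*Z_1 + 3  [with Z_1=4]  = -9
Z_3 = Z_1*Z_2  [with Z_1=4, Z_2=-9]  = -36
Z_5 = -Z_3 + 2*Z_4 + 6  [with Z_3=-36, Z_4=1]  = 44
Without intervention: Z_2 = -3*Z_1 + 3  [with Z_1=4]  = -9; Z_3 = Z_1*Z_2  [with Z_1=4, Z_2=-9]  = -36; Z_4 = -2*Z_3 - Z_1 - Z_2  [with Z_3=-36, Z_1=4, Z_2=-9]  = 77; Z_5 = -Z_3 + 2*Z_4 + 6  [with Z_3=-36, Z_4=77]  = 196.
Change = 44 − 196 = -152.

-152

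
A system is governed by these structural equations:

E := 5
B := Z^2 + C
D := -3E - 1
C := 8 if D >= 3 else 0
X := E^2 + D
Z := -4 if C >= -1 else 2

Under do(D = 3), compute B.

24

Under do(D=3), the mechanism D := -3E - 1 is discarded; D is fixed at 3.
C = 8 if D >= 3 else 0  [with D=3]  = 8
Z = -4 if C >= -1 else 2  [with C=8]  = -4
B = Z^2 + C  [with Z=-4, C=8]  = 24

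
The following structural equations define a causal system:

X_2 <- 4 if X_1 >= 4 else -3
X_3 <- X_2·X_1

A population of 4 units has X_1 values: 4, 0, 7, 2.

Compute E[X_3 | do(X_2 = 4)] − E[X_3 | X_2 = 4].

-9

Under do(X_2=4), X_2's equation is replaced by X_2=4 for every unit. Per-unit X_3: 16, 0, 28, 8. Mean = 13.
Observing X_2=4 restricts to units where X_2's equation naturally yields 4: X_1 ∈ {4, 7}. In that subpopulation X_3 = 16, 28, mean 22.
Difference = 13 − 22 = -9.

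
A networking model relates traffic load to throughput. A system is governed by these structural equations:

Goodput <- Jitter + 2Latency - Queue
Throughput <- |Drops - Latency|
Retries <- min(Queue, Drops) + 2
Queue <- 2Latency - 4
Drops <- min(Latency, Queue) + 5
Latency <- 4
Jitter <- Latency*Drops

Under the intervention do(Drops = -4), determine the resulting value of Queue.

4

Under do(Drops=-4), the mechanism Drops <- min(Latency, Queue) + 5 is discarded; Drops is fixed at -4.
Since Queue is not a descendant of the intervened variable, it is unaffected.
Queue = 2Latency - 4  [with Latency=4]  = 4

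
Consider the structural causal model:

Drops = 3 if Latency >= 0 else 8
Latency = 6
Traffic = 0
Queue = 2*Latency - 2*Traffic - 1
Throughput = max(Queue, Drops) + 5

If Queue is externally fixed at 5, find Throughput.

10

do(Queue=5) replaces the equation Queue = 2*Latency - 2*Traffic - 1 with the constant Queue = 5.
Drops = 3 if Latency >= 0 else 8  [with Latency=6]  = 3
Throughput = max(Queue, Drops) + 5  [with Queue=5, Drops=3]  = 10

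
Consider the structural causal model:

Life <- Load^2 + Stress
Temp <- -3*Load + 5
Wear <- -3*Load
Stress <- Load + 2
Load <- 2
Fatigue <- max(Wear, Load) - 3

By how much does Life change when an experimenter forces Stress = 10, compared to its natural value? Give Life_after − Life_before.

6

Under do(Stress=10), the mechanism Stress <- Load + 2 is discarded; Stress is fixed at 10.
Life = Load^2 + Stress  [with Load=2, Stress=10]  = 14
Without intervention: Stress = Load + 2  [with Load=2]  = 4; Life = Load^2 + Stress  [with Load=2, Stress=4]  = 8.
Change = 14 − 8 = 6.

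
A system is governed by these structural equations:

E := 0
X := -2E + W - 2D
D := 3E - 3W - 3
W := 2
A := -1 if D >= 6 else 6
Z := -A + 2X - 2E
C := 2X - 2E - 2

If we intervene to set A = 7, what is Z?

Under do(A=7), the mechanism A := -1 if D >= 6 else 6 is discarded; A is fixed at 7.
D = 3E - 3W - 3  [with E=0, W=2]  = -9
X = -2E + W - 2D  [with E=0, W=2, D=-9]  = 20
Z = -A + 2X - 2E  [with A=7, X=20, E=0]  = 33

33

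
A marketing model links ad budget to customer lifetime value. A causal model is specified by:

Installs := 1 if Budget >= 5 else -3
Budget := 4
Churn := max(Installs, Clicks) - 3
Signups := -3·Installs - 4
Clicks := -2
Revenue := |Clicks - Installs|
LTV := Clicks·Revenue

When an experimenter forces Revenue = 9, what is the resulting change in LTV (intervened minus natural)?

-16

Intervening sets Revenue = 9 and removes its equation (Revenue := |Clicks - Installs|).
LTV = Clicks·Revenue  [with Clicks=-2, Revenue=9]  = -18
Without intervention: Installs = 1 if Budget >= 5 else -3  [with Budget=4]  = -3; Revenue = |Clicks - Installs|  [with Clicks=-2, Installs=-3]  = 1; LTV = Clicks·Revenue  [with Clicks=-2, Revenue=1]  = -2.
Change = -18 − (-2) = -16.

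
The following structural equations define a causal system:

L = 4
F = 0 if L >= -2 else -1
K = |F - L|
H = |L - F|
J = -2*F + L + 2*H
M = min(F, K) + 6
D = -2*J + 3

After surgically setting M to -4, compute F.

0

do(M=-4) replaces the equation M = min(F, K) + 6 with the constant M = -4.
F is not downstream of the intervention, so its value is determined by the original equations.
F = 0 if L >= -2 else -1  [with L=4]  = 0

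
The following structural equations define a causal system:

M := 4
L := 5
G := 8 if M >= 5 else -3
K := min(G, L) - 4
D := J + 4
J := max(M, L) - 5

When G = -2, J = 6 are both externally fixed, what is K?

The joint intervention fixes G = -2, J = 6, removing each variable's own equation.
K = min(G, L) - 4  [with G=-2, L=5]  = -6

-6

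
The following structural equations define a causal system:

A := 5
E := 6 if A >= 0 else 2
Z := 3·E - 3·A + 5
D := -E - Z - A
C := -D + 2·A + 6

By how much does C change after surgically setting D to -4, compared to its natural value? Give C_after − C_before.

Intervening sets D = -4 and removes its equation (D := -E - Z - A).
C = -D + 2·A + 6  [with D=-4, A=5]  = 20
Without intervention: E = 6 if A >= 0 else 2  [with A=5]  = 6; Z = 3·E - 3·A + 5  [with E=6, A=5]  = 8; D = -E - Z - A  [with E=6, Z=8, A=5]  = -19; C = -D + 2·A + 6  [with D=-19, A=5]  = 35.
Change = 20 − 35 = -15.

-15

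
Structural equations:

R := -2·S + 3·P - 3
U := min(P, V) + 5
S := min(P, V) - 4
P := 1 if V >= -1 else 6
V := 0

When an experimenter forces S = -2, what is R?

4

do(S=-2) replaces the equation S := min(P, V) - 4 with the constant S = -2.
P = 1 if V >= -1 else 6  [with V=0]  = 1
R = -2·S + 3·P - 3  [with S=-2, P=1]  = 4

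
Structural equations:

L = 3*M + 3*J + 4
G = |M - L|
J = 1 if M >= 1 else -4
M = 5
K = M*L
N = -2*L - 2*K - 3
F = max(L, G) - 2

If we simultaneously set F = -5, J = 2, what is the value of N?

Setting F = -5, J = 2 by intervention discards those variables' equations.
L = 3*M + 3*J + 4  [with M=5, J=2]  = 25
K = M*L  [with M=5, L=25]  = 125
N = -2*L - 2*K - 3  [with L=25, K=125]  = -303

-303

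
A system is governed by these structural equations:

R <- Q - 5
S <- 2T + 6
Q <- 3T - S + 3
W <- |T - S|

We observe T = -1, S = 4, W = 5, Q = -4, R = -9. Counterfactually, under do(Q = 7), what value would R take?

Intervening sets Q = 7 and removes its equation (Q <- 3T - S + 3).
R = Q - 5  [with Q=7]  = 2

2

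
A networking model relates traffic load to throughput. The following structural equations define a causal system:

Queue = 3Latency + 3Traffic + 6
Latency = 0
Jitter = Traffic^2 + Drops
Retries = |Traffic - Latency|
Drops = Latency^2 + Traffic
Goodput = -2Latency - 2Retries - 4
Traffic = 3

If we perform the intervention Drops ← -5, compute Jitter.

Under do(Drops=-5), the mechanism Drops = Latency^2 + Traffic is discarded; Drops is fixed at -5.
Jitter = Traffic^2 + Drops  [with Traffic=3, Drops=-5]  = 4

4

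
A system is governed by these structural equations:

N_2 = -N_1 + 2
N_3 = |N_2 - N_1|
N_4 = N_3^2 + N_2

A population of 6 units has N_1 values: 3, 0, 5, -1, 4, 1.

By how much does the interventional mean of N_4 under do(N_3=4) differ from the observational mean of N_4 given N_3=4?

-1

Every unit gets N_3=4 under the intervention. N_4 values become 15, 18, 13, 19, 14, 17; E[N_4|do(N_3=4)] = 16.
Conditioning on N_3=4 selects the 2 unit(s) with N_1 ∈ {3, -1}. Their N_4 values: 15, 19. Mean = 17.
Difference = 16 − 17 = -1.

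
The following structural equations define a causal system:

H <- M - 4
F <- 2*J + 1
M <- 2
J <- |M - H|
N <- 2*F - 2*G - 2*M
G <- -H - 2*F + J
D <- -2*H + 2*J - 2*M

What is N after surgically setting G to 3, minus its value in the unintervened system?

Under do(G=3), the mechanism G <- -H - 2*F + J is discarded; G is fixed at 3.
H = M - 4  [with M=2]  = -2
J = |M - H|  [with M=2, H=-2]  = 4
F = 2*J + 1  [with J=4]  = 9
N = 2*F - 2*G - 2*M  [with F=9, G=3, M=2]  = 8
Without intervention: H = M - 4  [with M=2]  = -2; J = |M - H|  [with M=2, H=-2]  = 4; F = 2*J + 1  [with J=4]  = 9; G = -H - 2*F + J  [with H=-2, F=9, J=4]  = -12; N = 2*F - 2*G - 2*M  [with F=9, G=-12, M=2]  = 38.
Change = 8 − 38 = -30.

-30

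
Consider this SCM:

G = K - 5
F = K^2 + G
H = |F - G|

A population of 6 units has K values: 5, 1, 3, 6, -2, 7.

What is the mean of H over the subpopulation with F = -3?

Observing F=-3 restricts to units where F's equation naturally yields -3: K ∈ {1, -2}. In that subpopulation H = 1, 4, mean 2.5.

2.5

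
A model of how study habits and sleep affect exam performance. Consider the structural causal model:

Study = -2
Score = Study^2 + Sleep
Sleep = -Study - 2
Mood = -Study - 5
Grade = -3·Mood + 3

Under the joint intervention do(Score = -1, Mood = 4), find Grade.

Setting Score = -1, Mood = 4 by intervention discards those variables' equations.
Grade = -3·Mood + 3  [with Mood=4]  = -9

-9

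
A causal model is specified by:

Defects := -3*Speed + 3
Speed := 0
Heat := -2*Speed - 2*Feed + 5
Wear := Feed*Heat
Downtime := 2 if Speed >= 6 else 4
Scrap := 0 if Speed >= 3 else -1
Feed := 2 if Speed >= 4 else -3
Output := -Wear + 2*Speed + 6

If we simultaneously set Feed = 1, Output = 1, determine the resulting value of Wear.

3

Under do(Feed = 1, Output = 1), each intervened variable's structural equation is replaced by its fixed value.
Heat = -2*Speed - 2*Feed + 5  [with Speed=0, Feed=1]  = 3
Wear = Feed*Heat  [with Feed=1, Heat=3]  = 3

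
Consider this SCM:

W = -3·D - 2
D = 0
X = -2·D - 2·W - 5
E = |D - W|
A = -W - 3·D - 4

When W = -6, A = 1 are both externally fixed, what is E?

6

Setting W = -6, A = 1 by intervention discards those variables' equations.
E = |D - W|  [with D=0, W=-6]  = 6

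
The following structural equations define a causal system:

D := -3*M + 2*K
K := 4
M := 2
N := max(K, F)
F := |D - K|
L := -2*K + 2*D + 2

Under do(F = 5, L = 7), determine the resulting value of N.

5

Setting F = 5, L = 7 by intervention discards those variables' equations.
N = max(K, F)  [with K=4, F=5]  = 5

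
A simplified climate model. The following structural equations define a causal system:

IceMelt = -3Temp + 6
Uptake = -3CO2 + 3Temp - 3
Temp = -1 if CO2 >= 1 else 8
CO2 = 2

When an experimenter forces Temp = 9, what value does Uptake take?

18

Under do(Temp=9), the mechanism Temp = -1 if CO2 >= 1 else 8 is discarded; Temp is fixed at 9.
Uptake = -3CO2 + 3Temp - 3  [with CO2=2, Temp=9]  = 18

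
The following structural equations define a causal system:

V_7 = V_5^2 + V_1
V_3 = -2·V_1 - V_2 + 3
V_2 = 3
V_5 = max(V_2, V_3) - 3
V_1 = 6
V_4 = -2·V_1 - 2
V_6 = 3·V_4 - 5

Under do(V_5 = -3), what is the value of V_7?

15

Under do(V_5=-3), the mechanism V_5 = max(V_2, V_3) - 3 is discarded; V_5 is fixed at -3.
V_7 = V_5^2 + V_1  [with V_5=-3, V_1=6]  = 15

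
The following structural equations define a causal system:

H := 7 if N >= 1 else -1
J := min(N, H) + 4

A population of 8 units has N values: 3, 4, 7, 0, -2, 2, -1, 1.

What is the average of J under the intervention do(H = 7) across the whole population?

5.75

do(H=7) breaks H's dependence on N. With H=7 fixed, J across the units is 7, 8, 11, 4, 2, 6, 3, 5, mean 5.75.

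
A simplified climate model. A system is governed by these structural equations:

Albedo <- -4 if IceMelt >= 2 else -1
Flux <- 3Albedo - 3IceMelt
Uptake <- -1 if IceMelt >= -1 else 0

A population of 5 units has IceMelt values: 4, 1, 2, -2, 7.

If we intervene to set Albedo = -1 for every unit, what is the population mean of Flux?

Every unit gets Albedo=-1 under the intervention. Flux values become -15, -6, -9, 3, -24; E[Flux|do(Albedo=-1)] = -10.2.

-10.2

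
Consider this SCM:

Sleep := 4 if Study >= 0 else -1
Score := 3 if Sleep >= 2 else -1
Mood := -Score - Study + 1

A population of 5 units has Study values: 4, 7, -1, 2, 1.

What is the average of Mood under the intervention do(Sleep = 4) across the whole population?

-4.6

do(Sleep=4) breaks Sleep's dependence on Study. With Sleep=4 fixed, Mood across the units is -6, -9, -1, -4, -3, mean -4.6.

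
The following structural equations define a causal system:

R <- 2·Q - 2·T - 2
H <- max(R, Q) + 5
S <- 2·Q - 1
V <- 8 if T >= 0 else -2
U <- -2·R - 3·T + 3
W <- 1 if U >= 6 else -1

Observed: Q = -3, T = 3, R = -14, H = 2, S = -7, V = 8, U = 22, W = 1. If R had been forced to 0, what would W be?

The intervention breaks the incoming arrows to R: R <- 2·Q - 2·T - 2 no longer applies, and R = 0.
U = -2·R - 3·T + 3  [with R=0, T=3]  = -6
W = 1 if U >= 6 else -1  [with U=-6]  = -1

-1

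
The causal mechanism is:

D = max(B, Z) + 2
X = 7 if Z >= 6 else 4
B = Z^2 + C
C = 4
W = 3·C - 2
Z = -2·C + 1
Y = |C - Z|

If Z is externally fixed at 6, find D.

42

Under do(Z=6), the mechanism Z = -2·C + 1 is discarded; Z is fixed at 6.
B = Z^2 + C  [with Z=6, C=4]  = 40
D = max(B, Z) + 2  [with B=40, Z=6]  = 42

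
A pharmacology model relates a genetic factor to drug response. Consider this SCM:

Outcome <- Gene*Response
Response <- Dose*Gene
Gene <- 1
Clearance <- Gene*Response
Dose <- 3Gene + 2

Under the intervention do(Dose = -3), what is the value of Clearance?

-3

Under do(Dose=-3), the mechanism Dose <- 3Gene + 2 is discarded; Dose is fixed at -3.
Response = Dose*Gene  [with Dose=-3, Gene=1]  = -3
Clearance = Gene*Response  [with Gene=1, Response=-3]  = -3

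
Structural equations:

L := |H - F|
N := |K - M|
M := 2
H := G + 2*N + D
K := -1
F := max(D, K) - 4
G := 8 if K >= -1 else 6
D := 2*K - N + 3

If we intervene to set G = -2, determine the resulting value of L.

7

do(G=-2) replaces the equation G := 8 if K >= -1 else 6 with the constant G = -2.
N = |K - M|  [with K=-1, M=2]  = 3
D = 2*K - N + 3  [with K=-1, N=3]  = -2
H = G + 2*N + D  [with G=-2, N=3, D=-2]  = 2
F = max(D, K) - 4  [with D=-2, K=-1]  = -5
L = |H - F|  [with H=2, F=-5]  = 7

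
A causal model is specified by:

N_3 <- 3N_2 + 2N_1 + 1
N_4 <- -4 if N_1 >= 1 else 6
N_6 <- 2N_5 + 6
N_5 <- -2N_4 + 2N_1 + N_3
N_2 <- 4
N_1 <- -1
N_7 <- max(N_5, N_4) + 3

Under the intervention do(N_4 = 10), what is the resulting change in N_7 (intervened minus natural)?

The intervention breaks the incoming arrows to N_4: N_4 <- -4 if N_1 >= 1 else 6 no longer applies, and N_4 = 10.
N_3 = 3N_2 + 2N_1 + 1  [with N_2=4, N_1=-1]  = 11
N_5 = -2N_4 + 2N_1 + N_3  [with N_4=10, N_1=-1, N_3=11]  = -11
N_7 = max(N_5, N_4) + 3  [with N_5=-11, N_4=10]  = 13
Without intervention: N_3 = 3N_2 + 2N_1 + 1  [with N_2=4, N_1=-1]  = 11; N_4 = -4 if N_1 >= 1 else 6  [with N_1=-1]  = 6; N_5 = -2N_4 + 2N_1 + N_3  [with N_4=6, N_1=-1, N_3=11]  = -3; N_7 = max(N_5, N_4) + 3  [with N_5=-3, N_4=6]  = 9.
Change = 13 − 9 = 4.

4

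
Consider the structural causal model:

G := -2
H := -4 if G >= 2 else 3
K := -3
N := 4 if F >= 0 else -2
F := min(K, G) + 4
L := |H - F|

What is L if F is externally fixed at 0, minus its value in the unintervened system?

do(F=0) replaces the equation F := min(K, G) + 4 with the constant F = 0.
H = -4 if G >= 2 else 3  [with G=-2]  = 3
L = |H - F|  [with H=3, F=0]  = 3
Without intervention: F = min(K, G) + 4  [with K=-3, G=-2]  = 1; H = -4 if G >= 2 else 3  [with G=-2]  = 3; L = |H - F|  [with H=3, F=1]  = 2.
Change = 3 − 2 = 1.

1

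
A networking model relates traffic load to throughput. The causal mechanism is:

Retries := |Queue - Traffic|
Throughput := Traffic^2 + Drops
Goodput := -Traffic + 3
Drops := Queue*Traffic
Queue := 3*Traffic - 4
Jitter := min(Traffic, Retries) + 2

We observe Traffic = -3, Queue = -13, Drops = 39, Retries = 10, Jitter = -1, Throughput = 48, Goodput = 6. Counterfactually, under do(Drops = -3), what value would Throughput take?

The intervention breaks the incoming arrows to Drops: Drops := Queue*Traffic no longer applies, and Drops = -3.
Throughput = Traffic^2 + Drops  [with Traffic=-3, Drops=-3]  = 6

6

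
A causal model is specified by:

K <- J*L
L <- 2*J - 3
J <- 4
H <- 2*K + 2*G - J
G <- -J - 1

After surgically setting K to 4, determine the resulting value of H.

Intervening sets K = 4 and removes its equation (K <- J*L).
G = -J - 1  [with J=4]  = -5
H = 2*K + 2*G - J  [with K=4, G=-5, J=4]  = -6

-6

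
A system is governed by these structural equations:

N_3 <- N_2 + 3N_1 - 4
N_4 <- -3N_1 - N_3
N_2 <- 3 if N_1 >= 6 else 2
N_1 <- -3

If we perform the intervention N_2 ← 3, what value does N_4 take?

Under do(N_2=3), the mechanism N_2 <- 3 if N_1 >= 6 else 2 is discarded; N_2 is fixed at 3.
N_3 = N_2 + 3N_1 - 4  [with N_2=3, N_1=-3]  = -10
N_4 = -3N_1 - N_3  [with N_1=-3, N_3=-10]  = 19

19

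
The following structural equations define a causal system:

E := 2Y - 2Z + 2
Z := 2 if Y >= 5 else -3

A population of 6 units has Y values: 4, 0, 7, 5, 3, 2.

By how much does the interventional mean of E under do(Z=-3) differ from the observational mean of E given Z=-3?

The intervention sets Z=-3 in all 6 units regardless of Y. Recomputing E per unit gives 16, 8, 22, 18, 14, 12; average 15.
Conditioning on Z=-3 selects the 4 unit(s) with Y ∈ {4, 0, 3, 2}. Their E values: 16, 8, 14, 12. Mean = 12.5.
Difference = 15 − 12.5 = 2.5.

2.5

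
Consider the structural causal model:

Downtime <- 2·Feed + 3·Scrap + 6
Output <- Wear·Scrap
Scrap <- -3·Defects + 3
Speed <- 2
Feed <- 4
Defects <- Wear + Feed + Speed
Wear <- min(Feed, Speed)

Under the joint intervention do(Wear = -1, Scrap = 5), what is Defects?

5

The joint intervention fixes Wear = -1, Scrap = 5, removing each variable's own equation.
Defects = Wear + Feed + Speed  [with Wear=-1, Feed=4, Speed=2]  = 5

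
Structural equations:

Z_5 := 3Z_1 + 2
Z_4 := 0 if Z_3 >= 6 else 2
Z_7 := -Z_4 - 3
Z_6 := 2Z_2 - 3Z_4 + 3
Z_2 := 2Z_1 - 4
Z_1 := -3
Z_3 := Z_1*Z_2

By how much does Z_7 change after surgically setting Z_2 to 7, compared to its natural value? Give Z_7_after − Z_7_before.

-2

Under do(Z_2=7), the mechanism Z_2 := 2Z_1 - 4 is discarded; Z_2 is fixed at 7.
Z_3 = Z_1*Z_2  [with Z_1=-3, Z_2=7]  = -21
Z_4 = 0 if Z_3 >= 6 else 2  [with Z_3=-21]  = 2
Z_7 = -Z_4 - 3  [with Z_4=2]  = -5
Without intervention: Z_2 = 2Z_1 - 4  [with Z_1=-3]  = -10; Z_3 = Z_1*Z_2  [with Z_1=-3, Z_2=-10]  = 30; Z_4 = 0 if Z_3 >= 6 else 2  [with Z_3=30]  = 0; Z_7 = -Z_4 - 3  [with Z_4=0]  = -3.
Change = -5 − (-3) = -2.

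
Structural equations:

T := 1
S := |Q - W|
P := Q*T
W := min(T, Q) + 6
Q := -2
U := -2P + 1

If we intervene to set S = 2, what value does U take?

The intervention breaks the incoming arrows to S: S := |Q - W| no longer applies, and S = 2.
Since U is not a descendant of the intervened variable, it is unaffected.
P = Q*T  [with Q=-2, T=1]  = -2
U = -2P + 1  [with P=-2]  = 5

5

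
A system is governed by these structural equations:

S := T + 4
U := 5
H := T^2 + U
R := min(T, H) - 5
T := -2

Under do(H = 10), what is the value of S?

do(H=10) replaces the equation H := T^2 + U with the constant H = 10.
S is not downstream of the intervention, so its value is determined by the original equations.
S = T + 4  [with T=-2]  = 2

2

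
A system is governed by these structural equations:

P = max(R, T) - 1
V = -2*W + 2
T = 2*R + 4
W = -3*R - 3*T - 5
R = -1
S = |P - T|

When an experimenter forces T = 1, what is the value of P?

Under do(T=1), the mechanism T = 2*R + 4 is discarded; T is fixed at 1.
P = max(R, T) - 1  [with R=-1, T=1]  = 0

0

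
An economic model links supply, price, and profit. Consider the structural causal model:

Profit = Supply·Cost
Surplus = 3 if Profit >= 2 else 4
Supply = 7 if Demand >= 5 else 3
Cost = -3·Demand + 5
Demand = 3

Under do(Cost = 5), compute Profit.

15

The intervention breaks the incoming arrows to Cost: Cost = -3·Demand + 5 no longer applies, and Cost = 5.
Supply = 7 if Demand >= 5 else 3  [with Demand=3]  = 3
Profit = Supply·Cost  [with Supply=3, Cost=5]  = 15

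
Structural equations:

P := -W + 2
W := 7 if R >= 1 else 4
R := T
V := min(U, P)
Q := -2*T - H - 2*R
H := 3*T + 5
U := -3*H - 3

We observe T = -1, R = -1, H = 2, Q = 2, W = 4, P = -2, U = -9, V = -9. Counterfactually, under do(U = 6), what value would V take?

-2

do(U=6) replaces the equation U := -3*H - 3 with the constant U = 6.
R = T  [with T=-1]  = -1
W = 7 if R >= 1 else 4  [with R=-1]  = 4
P = -W + 2  [with W=4]  = -2
V = min(U, P)  [with U=6, P=-2]  = -2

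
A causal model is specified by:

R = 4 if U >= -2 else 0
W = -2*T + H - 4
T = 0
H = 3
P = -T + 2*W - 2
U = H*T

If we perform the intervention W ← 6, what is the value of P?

do(W=6) replaces the equation W = -2*T + H - 4 with the constant W = 6.
P = -T + 2*W - 2  [with T=0, W=6]  = 10

10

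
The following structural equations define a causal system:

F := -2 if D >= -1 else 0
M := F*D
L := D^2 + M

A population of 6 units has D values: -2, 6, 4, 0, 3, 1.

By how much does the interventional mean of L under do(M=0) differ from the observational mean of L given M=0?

do(M=0) breaks M's dependence on D. With M=0 fixed, L across the units is 4, 36, 16, 0, 9, 1, mean 11.
E[L|M=0] averages over only the 2 units with M=0 (D = -2, 0): L = 4, 0, mean 2.
Difference = 11 − 2 = 9.

9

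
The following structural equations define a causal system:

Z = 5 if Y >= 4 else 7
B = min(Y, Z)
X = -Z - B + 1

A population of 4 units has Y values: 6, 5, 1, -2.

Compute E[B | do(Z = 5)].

Under do(Z=5), Z's equation is replaced by Z=5 for every unit. Per-unit B: 5, 5, 1, -2. Mean = 2.25.

2.25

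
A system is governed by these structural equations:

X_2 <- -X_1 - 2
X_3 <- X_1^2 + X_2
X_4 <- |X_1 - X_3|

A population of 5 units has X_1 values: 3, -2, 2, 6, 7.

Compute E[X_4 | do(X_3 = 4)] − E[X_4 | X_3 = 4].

Under do(X_3=4), X_3's equation is replaced by X_3=4 for every unit. Per-unit X_4: 1, 6, 2, 2, 3. Mean = 2.8.
Conditioning on X_3=4 selects the 2 unit(s) with X_1 ∈ {3, -2}. Their X_4 values: 1, 6. Mean = 3.5.
Difference = 2.8 − 3.5 = -0.7.

-0.7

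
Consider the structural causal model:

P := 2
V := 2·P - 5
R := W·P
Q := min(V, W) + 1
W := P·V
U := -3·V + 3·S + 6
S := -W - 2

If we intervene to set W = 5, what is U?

The intervention breaks the incoming arrows to W: W := P·V no longer applies, and W = 5.
V = 2·P - 5  [with P=2]  = -1
S = -W - 2  [with W=5]  = -7
U = -3·V + 3·S + 6  [with V=-1, S=-7]  = -12

-12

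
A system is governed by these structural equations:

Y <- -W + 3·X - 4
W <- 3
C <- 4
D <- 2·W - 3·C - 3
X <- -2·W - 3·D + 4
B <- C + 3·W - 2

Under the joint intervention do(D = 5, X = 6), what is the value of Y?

11

Setting D = 5, X = 6 by intervention discards those variables' equations.
Y = -W + 3·X - 4  [with W=3, X=6]  = 11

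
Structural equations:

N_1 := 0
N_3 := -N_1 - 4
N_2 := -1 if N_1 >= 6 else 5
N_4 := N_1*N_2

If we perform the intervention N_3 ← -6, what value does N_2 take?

5

Under do(N_3=-6), the mechanism N_3 := -N_1 - 4 is discarded; N_3 is fixed at -6.
Since N_2 is not a descendant of the intervened variable, it is unaffected.
N_2 = -1 if N_1 >= 6 else 5  [with N_1=0]  = 5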